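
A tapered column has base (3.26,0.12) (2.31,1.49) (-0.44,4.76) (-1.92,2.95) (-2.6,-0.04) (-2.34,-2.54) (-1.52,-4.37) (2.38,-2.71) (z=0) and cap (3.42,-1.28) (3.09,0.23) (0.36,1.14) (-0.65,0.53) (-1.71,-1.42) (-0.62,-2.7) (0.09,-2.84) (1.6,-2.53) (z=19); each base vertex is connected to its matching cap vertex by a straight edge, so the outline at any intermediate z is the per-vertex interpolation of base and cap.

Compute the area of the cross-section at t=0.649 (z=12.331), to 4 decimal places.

Area at t=0.649: 19.8336

Cross-section at t=0.649: each vertex is (1-t)·p0[i] + t·p1[i].
  v1: (1-0.649)·(3.26,0.12) + 0.649·(3.42,-1.28) = (3.3638,-0.7886)
  v2: (1-0.649)·(2.31,1.49) + 0.649·(3.09,0.23) = (2.8162,0.6723)
  v3: (1-0.649)·(-0.44,4.76) + 0.649·(0.36,1.14) = (0.0792,2.4106)
  v4: (1-0.649)·(-1.92,2.95) + 0.649·(-0.65,0.53) = (-1.0958,1.3794)
  v5: (1-0.649)·(-2.6,-0.04) + 0.649·(-1.71,-1.42) = (-2.0224,-0.9356)
  v6: (1-0.649)·(-2.34,-2.54) + 0.649·(-0.62,-2.7) = (-1.2237,-2.6438)
  v7: (1-0.649)·(-1.52,-4.37) + 0.649·(0.09,-2.84) = (-0.4751,-3.3770)
  v8: (1-0.649)·(2.38,-2.71) + 0.649·(1.6,-2.53) = (1.8738,-2.5932)
Shoelace sum Σ(x_i·y_{i+1} − x_{i+1}·y_i):
  i=1: 3.3638·0.6723 − 2.8162·-0.7886 = +4.4822 (running +4.4822)
  i=2: 2.8162·2.4106 − 0.0792·0.6723 = +6.7356 (running +11.2178)
  i=3: 0.0792·1.3794 − -1.0958·2.4106 = +2.7507 (running +13.9686)
  i=4: -1.0958·-0.9356 − -2.0224·1.3794 = +3.8149 (running +17.7835)
  i=5: -2.0224·-2.6438 − -1.2237·-0.9356 = +4.2019 (running +21.9855)
  i=6: -1.2237·-3.3770 − -0.4751·-2.6438 = +2.8764 (running +24.8619)
  i=7: -0.4751·-2.5932 − 1.8738·-3.3770 = +7.5599 (running +32.4217)
  i=8: 1.8738·-0.7886 − 3.3638·-2.5932 = +7.2454 (running +39.6671)
Area = |Σ|/2 = |39.6671|/2 = 19.8336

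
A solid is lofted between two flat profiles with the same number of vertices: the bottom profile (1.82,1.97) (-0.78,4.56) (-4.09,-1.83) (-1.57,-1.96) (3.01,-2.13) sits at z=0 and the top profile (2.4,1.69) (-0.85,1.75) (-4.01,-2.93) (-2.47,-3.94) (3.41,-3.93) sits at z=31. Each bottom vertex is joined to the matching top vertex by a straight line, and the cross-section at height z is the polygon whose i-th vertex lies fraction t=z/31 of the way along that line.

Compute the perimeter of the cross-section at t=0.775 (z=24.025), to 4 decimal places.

Cross-section at t=0.775: each vertex is (1-t)·p0[i] + t·p1[i].
  v1: (1-0.775)·(1.82,1.97) + 0.775·(2.4,1.69) = (2.2695,1.7530)
  v2: (1-0.775)·(-0.78,4.56) + 0.775·(-0.85,1.75) = (-0.8342,2.3822)
  v3: (1-0.775)·(-4.09,-1.83) + 0.775·(-4.01,-2.93) = (-4.0280,-2.6825)
  v4: (1-0.775)·(-1.57,-1.96) + 0.775·(-2.47,-3.94) = (-2.2675,-3.4945)
  v5: (1-0.775)·(3.01,-2.13) + 0.775·(3.41,-3.93) = (3.3200,-3.5250)
Perimeter = Σ |v_{i+1} − v_i|:
  edge 1→2: √(-3.1037² + 0.6293²) = 3.1669 (running 3.1669)
  edge 2→3: √(-3.1937² + -5.0648²) = 5.9876 (running 9.1545)
  edge 3→4: √(1.7605² + -0.8120²) = 1.9387 (running 11.0933)
  edge 4→5: √(5.5875² + -0.0305²) = 5.5876 (running 16.6808)
  edge 5→1: √(-1.0505² + 5.2780²) = 5.3815 (running 22.0624)
Perimeter = 22.0624

Perimeter at t=0.775: 22.0624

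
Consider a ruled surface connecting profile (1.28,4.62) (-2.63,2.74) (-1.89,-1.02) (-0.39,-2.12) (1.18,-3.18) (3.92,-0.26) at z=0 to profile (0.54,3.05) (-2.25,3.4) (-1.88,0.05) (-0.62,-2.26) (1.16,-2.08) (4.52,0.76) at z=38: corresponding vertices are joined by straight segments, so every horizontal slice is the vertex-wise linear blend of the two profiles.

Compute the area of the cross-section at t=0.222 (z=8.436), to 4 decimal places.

Area at t=0.222: 29.1424

Cross-section at t=0.222: each vertex is (1-t)·p0[i] + t·p1[i].
  v1: (1-0.222)·(1.28,4.62) + 0.222·(0.54,3.05) = (1.1157,4.2715)
  v2: (1-0.222)·(-2.63,2.74) + 0.222·(-2.25,3.4) = (-2.5456,2.8865)
  v3: (1-0.222)·(-1.89,-1.02) + 0.222·(-1.88,0.05) = (-1.8878,-0.7825)
  v4: (1-0.222)·(-0.39,-2.12) + 0.222·(-0.62,-2.26) = (-0.4411,-2.1511)
  v5: (1-0.222)·(1.18,-3.18) + 0.222·(1.16,-2.08) = (1.1756,-2.9358)
  v6: (1-0.222)·(3.92,-0.26) + 0.222·(4.52,0.76) = (4.0532,-0.0336)
Shoelace sum Σ(x_i·y_{i+1} − x_{i+1}·y_i):
  i=1: 1.1157·2.8865 − -2.5456·4.2715 = +14.0941 (running +14.0941)
  i=2: -2.5456·-0.7825 − -1.8878·2.8865 = +7.4410 (running +21.5351)
  i=3: -1.8878·-2.1511 − -0.4411·-0.7825 = +3.7157 (running +25.2508)
  i=4: -0.4411·-2.9358 − 1.1756·-2.1511 = +3.8236 (running +29.0744)
  i=5: 1.1756·-0.0336 − 4.0532·-2.9358 = +11.8599 (running +40.9343)
  i=6: 4.0532·4.2715 − 1.1157·-0.0336 = +17.3505 (running +58.2848)
Area = |Σ|/2 = |58.2848|/2 = 29.1424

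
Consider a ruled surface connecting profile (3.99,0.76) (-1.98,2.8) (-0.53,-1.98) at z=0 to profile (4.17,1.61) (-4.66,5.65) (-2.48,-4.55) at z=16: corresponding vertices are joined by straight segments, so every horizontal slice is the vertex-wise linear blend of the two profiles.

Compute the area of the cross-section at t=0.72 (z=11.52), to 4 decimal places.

Cross-section at t=0.72: each vertex is (1-t)·p0[i] + t·p1[i].
  v1: (1-0.72)·(3.99,0.76) + 0.72·(4.17,1.61) = (4.1196,1.3720)
  v2: (1-0.72)·(-1.98,2.8) + 0.72·(-4.66,5.65) = (-3.9096,4.8520)
  v3: (1-0.72)·(-0.53,-1.98) + 0.72·(-2.48,-4.55) = (-1.9340,-3.8304)
Shoelace sum Σ(x_i·y_{i+1} − x_{i+1}·y_i):
  i=1: 4.1196·4.8520 − -3.9096·1.3720 = +25.3523 (running +25.3523)
  i=2: -3.9096·-3.8304 − -1.9340·4.8520 = +24.3591 (running +49.7114)
  i=3: -1.9340·1.3720 − 4.1196·-3.8304 = +13.1263 (running +62.8376)
Area = |Σ|/2 = |62.8376|/2 = 31.4188

Area at t=0.72: 31.4188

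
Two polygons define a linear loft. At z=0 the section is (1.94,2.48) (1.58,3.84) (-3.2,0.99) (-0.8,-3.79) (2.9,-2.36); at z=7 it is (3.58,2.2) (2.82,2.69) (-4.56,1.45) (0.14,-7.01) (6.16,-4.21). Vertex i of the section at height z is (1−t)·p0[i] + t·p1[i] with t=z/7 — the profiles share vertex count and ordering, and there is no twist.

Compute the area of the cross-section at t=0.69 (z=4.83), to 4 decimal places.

Area at t=0.69: 49.5551

Cross-section at t=0.69: each vertex is (1-t)·p0[i] + t·p1[i].
  v1: (1-0.69)·(1.94,2.48) + 0.69·(3.58,2.2) = (3.0716,2.2868)
  v2: (1-0.69)·(1.58,3.84) + 0.69·(2.82,2.69) = (2.4356,3.0465)
  v3: (1-0.69)·(-3.2,0.99) + 0.69·(-4.56,1.45) = (-4.1384,1.3074)
  v4: (1-0.69)·(-0.8,-3.79) + 0.69·(0.14,-7.01) = (-0.1514,-6.0118)
  v5: (1-0.69)·(2.9,-2.36) + 0.69·(6.16,-4.21) = (5.1494,-3.6365)
Shoelace sum Σ(x_i·y_{i+1} − x_{i+1}·y_i):
  i=1: 3.0716·3.0465 − 2.4356·2.2868 = +3.7879 (running +3.7879)
  i=2: 2.4356·1.3074 − -4.1384·3.0465 = +15.7919 (running +19.5798)
  i=3: -4.1384·-6.0118 − -0.1514·1.3074 = +25.0772 (running +44.6570)
  i=4: -0.1514·-3.6365 − 5.1494·-6.0118 = +31.5077 (running +76.1647)
  i=5: 5.1494·2.2868 − 3.0716·-3.6365 = +22.9455 (running +99.1103)
Area = |Σ|/2 = |99.1103|/2 = 49.5551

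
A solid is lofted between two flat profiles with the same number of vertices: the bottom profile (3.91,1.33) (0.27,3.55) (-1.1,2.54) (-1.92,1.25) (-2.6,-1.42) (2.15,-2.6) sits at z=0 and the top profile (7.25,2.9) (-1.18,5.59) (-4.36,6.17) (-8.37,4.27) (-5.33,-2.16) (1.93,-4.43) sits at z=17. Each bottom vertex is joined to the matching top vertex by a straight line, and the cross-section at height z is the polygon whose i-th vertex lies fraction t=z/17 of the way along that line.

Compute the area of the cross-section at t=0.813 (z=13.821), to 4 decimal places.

Area at t=0.813: 82.5548

Cross-section at t=0.813: each vertex is (1-t)·p0[i] + t·p1[i].
  v1: (1-0.813)·(3.91,1.33) + 0.813·(7.25,2.9) = (6.6254,2.6064)
  v2: (1-0.813)·(0.27,3.55) + 0.813·(-1.18,5.59) = (-0.9088,5.2085)
  v3: (1-0.813)·(-1.1,2.54) + 0.813·(-4.36,6.17) = (-3.7504,5.4912)
  v4: (1-0.813)·(-1.92,1.25) + 0.813·(-8.37,4.27) = (-7.1638,3.7053)
  v5: (1-0.813)·(-2.6,-1.42) + 0.813·(-5.33,-2.16) = (-4.8195,-2.0216)
  v6: (1-0.813)·(2.15,-2.6) + 0.813·(1.93,-4.43) = (1.9711,-4.0878)
Shoelace sum Σ(x_i·y_{i+1} − x_{i+1}·y_i):
  i=1: 6.6254·5.2085 − -0.9088·2.6064 = +36.8775 (running +36.8775)
  i=2: -0.9088·5.4912 − -3.7504·5.2085 = +14.5433 (running +51.4207)
  i=3: -3.7504·3.7053 − -7.1638·5.4912 = +25.4419 (running +76.8627)
  i=4: -7.1638·-2.0216 − -4.8195·3.7053 = +32.3400 (running +109.2027)
  i=5: -4.8195·-4.0878 − 1.9711·-2.0216 = +23.6860 (running +132.8887)
  i=6: 1.9711·2.6064 − 6.6254·-4.0878 = +32.2209 (running +165.1096)
Area = |Σ|/2 = |165.1096|/2 = 82.5548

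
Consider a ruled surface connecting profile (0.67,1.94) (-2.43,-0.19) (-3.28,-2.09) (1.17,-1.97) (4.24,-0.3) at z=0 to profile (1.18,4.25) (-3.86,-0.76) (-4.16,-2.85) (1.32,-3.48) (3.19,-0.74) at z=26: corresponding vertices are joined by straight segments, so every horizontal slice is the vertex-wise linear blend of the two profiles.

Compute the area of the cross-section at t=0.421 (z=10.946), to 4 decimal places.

Area at t=0.421: 23.7303

Cross-section at t=0.421: each vertex is (1-t)·p0[i] + t·p1[i].
  v1: (1-0.421)·(0.67,1.94) + 0.421·(1.18,4.25) = (0.8847,2.9125)
  v2: (1-0.421)·(-2.43,-0.19) + 0.421·(-3.86,-0.76) = (-3.0320,-0.4300)
  v3: (1-0.421)·(-3.28,-2.09) + 0.421·(-4.16,-2.85) = (-3.6505,-2.4100)
  v4: (1-0.421)·(1.17,-1.97) + 0.421·(1.32,-3.48) = (1.2331,-2.6057)
  v5: (1-0.421)·(4.24,-0.3) + 0.421·(3.19,-0.74) = (3.7979,-0.4852)
Shoelace sum Σ(x_i·y_{i+1} − x_{i+1}·y_i):
  i=1: 0.8847·-0.4300 − -3.0320·2.9125 = +8.4504 (running +8.4504)
  i=2: -3.0320·-2.4100 − -3.6505·-0.4300 = +5.7375 (running +14.1879)
  i=3: -3.6505·-2.6057 − 1.2331·-2.4100 = +12.4839 (running +26.6718)
  i=4: 1.2331·-0.4852 − 3.7979·-2.6057 = +9.2980 (running +35.9698)
  i=5: 3.7979·2.9125 − 0.8847·-0.4852 = +11.4909 (running +47.4607)
Area = |Σ|/2 = |47.4607|/2 = 23.7303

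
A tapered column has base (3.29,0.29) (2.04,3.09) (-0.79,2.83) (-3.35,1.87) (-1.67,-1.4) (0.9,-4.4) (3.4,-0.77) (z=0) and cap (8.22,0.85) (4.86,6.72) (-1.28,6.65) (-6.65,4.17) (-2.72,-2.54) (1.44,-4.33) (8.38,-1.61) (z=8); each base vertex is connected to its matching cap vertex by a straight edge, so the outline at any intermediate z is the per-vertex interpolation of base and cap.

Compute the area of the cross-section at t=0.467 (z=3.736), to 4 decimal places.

Cross-section at t=0.467: each vertex is (1-t)·p0[i] + t·p1[i].
  v1: (1-0.467)·(3.29,0.29) + 0.467·(8.22,0.85) = (5.5923,0.5515)
  v2: (1-0.467)·(2.04,3.09) + 0.467·(4.86,6.72) = (3.3569,4.7852)
  v3: (1-0.467)·(-0.79,2.83) + 0.467·(-1.28,6.65) = (-1.0188,4.6139)
  v4: (1-0.467)·(-3.35,1.87) + 0.467·(-6.65,4.17) = (-4.8911,2.9441)
  v5: (1-0.467)·(-1.67,-1.4) + 0.467·(-2.72,-2.54) = (-2.1604,-1.9324)
  v6: (1-0.467)·(0.9,-4.4) + 0.467·(1.44,-4.33) = (1.1522,-4.3673)
  v7: (1-0.467)·(3.4,-0.77) + 0.467·(8.38,-1.61) = (5.7257,-1.1623)
Shoelace sum Σ(x_i·y_{i+1} − x_{i+1}·y_i):
  i=1: 5.5923·4.7852 − 3.3569·0.5515 = +24.9090 (running +24.9090)
  i=2: 3.3569·4.6139 − -1.0188·4.7852 = +20.3640 (running +45.2730)
  i=3: -1.0188·2.9441 − -4.8911·4.6139 = +19.5677 (running +64.8407)
  i=4: -4.8911·-1.9324 − -2.1604·2.9441 = +15.8118 (running +80.6524)
  i=5: -2.1604·-4.3673 − 1.1522·-1.9324 = +11.6614 (running +92.3138)
  i=6: 1.1522·-1.1623 − 5.7257·-4.3673 = +23.6666 (running +115.9804)
  i=7: 5.7257·0.5515 − 5.5923·-1.1623 = +9.6576 (running +125.6380)
Area = |Σ|/2 = |125.6380|/2 = 62.8190

Area at t=0.467: 62.8190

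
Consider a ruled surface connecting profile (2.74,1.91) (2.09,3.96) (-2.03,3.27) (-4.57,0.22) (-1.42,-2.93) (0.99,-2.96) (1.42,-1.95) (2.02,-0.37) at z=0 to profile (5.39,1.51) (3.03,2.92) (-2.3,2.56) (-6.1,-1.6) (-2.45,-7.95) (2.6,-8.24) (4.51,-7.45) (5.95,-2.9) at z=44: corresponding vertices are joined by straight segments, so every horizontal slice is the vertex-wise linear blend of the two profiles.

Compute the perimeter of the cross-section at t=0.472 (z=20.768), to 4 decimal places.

Perimeter at t=0.472: 29.0495

Cross-section at t=0.472: each vertex is (1-t)·p0[i] + t·p1[i].
  v1: (1-0.472)·(2.74,1.91) + 0.472·(5.39,1.51) = (3.9908,1.7212)
  v2: (1-0.472)·(2.09,3.96) + 0.472·(3.03,2.92) = (2.5337,3.4691)
  v3: (1-0.472)·(-2.03,3.27) + 0.472·(-2.3,2.56) = (-2.1574,2.9349)
  v4: (1-0.472)·(-4.57,0.22) + 0.472·(-6.1,-1.6) = (-5.2922,-0.6390)
  v5: (1-0.472)·(-1.42,-2.93) + 0.472·(-2.45,-7.95) = (-1.9062,-5.2994)
  v6: (1-0.472)·(0.99,-2.96) + 0.472·(2.6,-8.24) = (1.7499,-5.4522)
  v7: (1-0.472)·(1.42,-1.95) + 0.472·(4.51,-7.45) = (2.8785,-4.5460)
  v8: (1-0.472)·(2.02,-0.37) + 0.472·(5.95,-2.9) = (3.8750,-1.5642)
Perimeter = Σ |v_{i+1} − v_i|:
  edge 1→2: √(-1.4571² + 1.7479²) = 2.2756 (running 2.2756)
  edge 2→3: √(-4.6911² + -0.5342²) = 4.7214 (running 6.9971)
  edge 3→4: √(-3.1347² + -3.5739²) = 4.7539 (running 11.7509)
  edge 4→5: √(3.3860² + -4.6604²) = 5.7606 (running 17.5115)
  edge 5→6: √(3.6561² + -0.1527²) = 3.6593 (running 21.1708)
  edge 6→7: √(1.1286² + 0.9062²) = 1.4473 (running 22.6181)
  edge 7→8: √(0.9965² + 2.9818²) = 3.1439 (running 25.7621)
  edge 8→1: √(0.1158² + 3.2854²) = 3.2874 (running 29.0495)
Perimeter = 29.0495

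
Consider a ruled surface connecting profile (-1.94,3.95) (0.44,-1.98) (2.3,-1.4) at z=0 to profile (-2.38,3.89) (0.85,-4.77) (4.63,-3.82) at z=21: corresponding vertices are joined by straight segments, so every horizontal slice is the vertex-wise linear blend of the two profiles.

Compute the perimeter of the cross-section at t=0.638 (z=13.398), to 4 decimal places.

Perimeter at t=0.638: 20.5158

Cross-section at t=0.638: each vertex is (1-t)·p0[i] + t·p1[i].
  v1: (1-0.638)·(-1.94,3.95) + 0.638·(-2.38,3.89) = (-2.2207,3.9117)
  v2: (1-0.638)·(0.44,-1.98) + 0.638·(0.85,-4.77) = (0.7016,-3.7600)
  v3: (1-0.638)·(2.3,-1.4) + 0.638·(4.63,-3.82) = (3.7865,-2.9440)
Perimeter = Σ |v_{i+1} − v_i|:
  edge 1→2: √(2.9223² + -7.6717²) = 8.2095 (running 8.2095)
  edge 2→3: √(3.0850² + 0.8161²) = 3.1911 (running 11.4005)
  edge 3→1: √(-6.0073² + 6.8557²) = 9.1152 (running 20.5158)
Perimeter = 20.5158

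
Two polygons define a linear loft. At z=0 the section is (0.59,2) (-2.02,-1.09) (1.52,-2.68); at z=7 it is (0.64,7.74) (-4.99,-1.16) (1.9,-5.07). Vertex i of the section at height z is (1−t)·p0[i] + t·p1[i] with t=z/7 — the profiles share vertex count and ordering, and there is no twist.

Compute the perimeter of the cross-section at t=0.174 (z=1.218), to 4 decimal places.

Cross-section at t=0.174: each vertex is (1-t)·p0[i] + t·p1[i].
  v1: (1-0.174)·(0.59,2) + 0.174·(0.64,7.74) = (0.5987,2.9988)
  v2: (1-0.174)·(-2.02,-1.09) + 0.174·(-4.99,-1.16) = (-2.5368,-1.1022)
  v3: (1-0.174)·(1.52,-2.68) + 0.174·(1.9,-5.07) = (1.5861,-3.0959)
Perimeter = Σ |v_{i+1} − v_i|:
  edge 1→2: √(-3.1355² + -4.1009²) = 5.1623 (running 5.1623)
  edge 2→3: √(4.1229² + -1.9937²) = 4.5796 (running 9.7419)
  edge 3→1: √(-0.9874² + 6.0946²) = 6.1741 (running 15.9160)
Perimeter = 15.9160

Perimeter at t=0.174: 15.9160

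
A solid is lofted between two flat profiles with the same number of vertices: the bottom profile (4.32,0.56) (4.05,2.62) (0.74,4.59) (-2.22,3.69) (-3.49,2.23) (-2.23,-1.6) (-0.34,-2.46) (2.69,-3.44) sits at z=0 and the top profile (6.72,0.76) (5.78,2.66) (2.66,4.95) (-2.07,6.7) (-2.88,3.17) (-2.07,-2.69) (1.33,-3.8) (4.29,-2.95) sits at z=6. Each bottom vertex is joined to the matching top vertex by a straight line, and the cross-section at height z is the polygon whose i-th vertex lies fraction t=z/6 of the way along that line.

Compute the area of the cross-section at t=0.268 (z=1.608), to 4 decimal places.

Cross-section at t=0.268: each vertex is (1-t)·p0[i] + t·p1[i].
  v1: (1-0.268)·(4.32,0.56) + 0.268·(6.72,0.76) = (4.9632,0.6136)
  v2: (1-0.268)·(4.05,2.62) + 0.268·(5.78,2.66) = (4.5136,2.6307)
  v3: (1-0.268)·(0.74,4.59) + 0.268·(2.66,4.95) = (1.2546,4.6865)
  v4: (1-0.268)·(-2.22,3.69) + 0.268·(-2.07,6.7) = (-2.1798,4.4967)
  v5: (1-0.268)·(-3.49,2.23) + 0.268·(-2.88,3.17) = (-3.3265,2.4819)
  v6: (1-0.268)·(-2.23,-1.6) + 0.268·(-2.07,-2.69) = (-2.1871,-1.8921)
  v7: (1-0.268)·(-0.34,-2.46) + 0.268·(1.33,-3.8) = (0.1076,-2.8191)
  v8: (1-0.268)·(2.69,-3.44) + 0.268·(4.29,-2.95) = (3.1188,-3.3087)
Shoelace sum Σ(x_i·y_{i+1} − x_{i+1}·y_i):
  i=1: 4.9632·2.6307 − 4.5136·0.6136 = +10.2872 (running +10.2872)
  i=2: 4.5136·4.6865 − 1.2546·2.6307 = +17.8527 (running +28.1399)
  i=3: 1.2546·4.4967 − -2.1798·4.6865 = +15.8569 (running +43.9969)
  i=4: -2.1798·2.4819 − -3.3265·4.4967 = +9.5482 (running +53.5451)
  i=5: -3.3265·-1.8921 − -2.1871·2.4819 = +11.7224 (running +65.2675)
  i=6: -2.1871·-2.8191 − 0.1076·-1.8921 = +6.3693 (running +71.6368)
  i=7: 0.1076·-3.3087 − 3.1188·-2.8191 = +8.4364 (running +80.0732)
  i=8: 3.1188·0.6136 − 4.9632·-3.3087 = +18.3353 (running +98.4085)
Area = |Σ|/2 = |98.4085|/2 = 49.2042

Area at t=0.268: 49.2042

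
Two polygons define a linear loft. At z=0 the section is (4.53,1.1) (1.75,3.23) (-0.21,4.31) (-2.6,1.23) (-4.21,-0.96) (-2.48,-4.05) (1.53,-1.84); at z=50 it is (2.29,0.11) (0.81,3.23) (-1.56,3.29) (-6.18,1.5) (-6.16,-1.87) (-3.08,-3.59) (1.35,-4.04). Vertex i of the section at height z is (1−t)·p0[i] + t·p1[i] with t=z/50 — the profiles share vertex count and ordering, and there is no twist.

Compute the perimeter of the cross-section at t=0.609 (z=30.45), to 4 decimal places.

Cross-section at t=0.609: each vertex is (1-t)·p0[i] + t·p1[i].
  v1: (1-0.609)·(4.53,1.1) + 0.609·(2.29,0.11) = (3.1658,0.4971)
  v2: (1-0.609)·(1.75,3.23) + 0.609·(0.81,3.23) = (1.1775,3.2300)
  v3: (1-0.609)·(-0.21,4.31) + 0.609·(-1.56,3.29) = (-1.0321,3.6888)
  v4: (1-0.609)·(-2.6,1.23) + 0.609·(-6.18,1.5) = (-4.7802,1.3944)
  v5: (1-0.609)·(-4.21,-0.96) + 0.609·(-6.16,-1.87) = (-5.3975,-1.5142)
  v6: (1-0.609)·(-2.48,-4.05) + 0.609·(-3.08,-3.59) = (-2.8454,-3.7699)
  v7: (1-0.609)·(1.53,-1.84) + 0.609·(1.35,-4.04) = (1.4204,-3.1798)
Perimeter = Σ |v_{i+1} − v_i|:
  edge 1→2: √(-1.9883² + 2.7329²) = 3.3797 (running 3.3797)
  edge 2→3: √(-2.2097² + 0.4588²) = 2.2568 (running 5.6365)
  edge 3→4: √(-3.7481² + -2.2944²) = 4.3946 (running 10.0311)
  edge 4→5: √(-0.6173² + -2.9086²) = 2.9734 (running 13.0045)
  edge 5→6: √(2.5521² + -2.2557²) = 3.4061 (running 16.4106)
  edge 6→7: √(4.2658² + 0.5901²) = 4.3064 (running 20.7170)
  edge 7→1: √(1.7455² + 3.6769²) = 4.0702 (running 24.7871)
Perimeter = 24.7871

Perimeter at t=0.609: 24.7871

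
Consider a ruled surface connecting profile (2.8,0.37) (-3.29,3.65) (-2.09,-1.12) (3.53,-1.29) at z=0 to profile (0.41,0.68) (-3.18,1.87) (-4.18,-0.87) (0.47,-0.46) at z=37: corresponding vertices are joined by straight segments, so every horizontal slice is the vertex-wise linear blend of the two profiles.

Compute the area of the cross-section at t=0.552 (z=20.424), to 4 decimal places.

Cross-section at t=0.552: each vertex is (1-t)·p0[i] + t·p1[i].
  v1: (1-0.552)·(2.8,0.37) + 0.552·(0.41,0.68) = (1.4807,0.5411)
  v2: (1-0.552)·(-3.29,3.65) + 0.552·(-3.18,1.87) = (-3.2293,2.6674)
  v3: (1-0.552)·(-2.09,-1.12) + 0.552·(-4.18,-0.87) = (-3.2437,-0.9820)
  v4: (1-0.552)·(3.53,-1.29) + 0.552·(0.47,-0.46) = (1.8409,-0.8318)
Shoelace sum Σ(x_i·y_{i+1} − x_{i+1}·y_i):
  i=1: 1.4807·2.6674 − -3.2293·0.5411 = +5.6972 (running +5.6972)
  i=2: -3.2293·-0.9820 − -3.2437·2.6674 = +11.8235 (running +17.5206)
  i=3: -3.2437·-0.8318 − 1.8409·-0.9820 = +4.5060 (running +22.0266)
  i=4: 1.8409·0.5411 − 1.4807·-0.8318 = +2.2279 (running +24.2545)
Area = |Σ|/2 = |24.2545|/2 = 12.1272

Area at t=0.552: 12.1272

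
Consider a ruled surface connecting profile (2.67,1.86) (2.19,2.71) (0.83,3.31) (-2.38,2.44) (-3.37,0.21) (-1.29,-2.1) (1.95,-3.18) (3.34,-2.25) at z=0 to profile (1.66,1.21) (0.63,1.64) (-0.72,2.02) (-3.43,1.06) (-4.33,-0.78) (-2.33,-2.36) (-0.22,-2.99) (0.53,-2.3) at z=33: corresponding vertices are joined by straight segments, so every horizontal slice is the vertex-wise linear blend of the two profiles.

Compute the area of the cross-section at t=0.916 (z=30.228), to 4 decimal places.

Area at t=0.916: 20.4152

Cross-section at t=0.916: each vertex is (1-t)·p0[i] + t·p1[i].
  v1: (1-0.916)·(2.67,1.86) + 0.916·(1.66,1.21) = (1.7448,1.2646)
  v2: (1-0.916)·(2.19,2.71) + 0.916·(0.63,1.64) = (0.7610,1.7299)
  v3: (1-0.916)·(0.83,3.31) + 0.916·(-0.72,2.02) = (-0.5898,2.1284)
  v4: (1-0.916)·(-2.38,2.44) + 0.916·(-3.43,1.06) = (-3.3418,1.1759)
  v5: (1-0.916)·(-3.37,0.21) + 0.916·(-4.33,-0.78) = (-4.2494,-0.6968)
  v6: (1-0.916)·(-1.29,-2.1) + 0.916·(-2.33,-2.36) = (-2.2426,-2.3382)
  v7: (1-0.916)·(1.95,-3.18) + 0.916·(-0.22,-2.99) = (-0.0377,-3.0060)
  v8: (1-0.916)·(3.34,-2.25) + 0.916·(0.53,-2.3) = (0.7660,-2.2958)
Shoelace sum Σ(x_i·y_{i+1} − x_{i+1}·y_i):
  i=1: 1.7448·1.7299 − 0.7610·1.2646 = +2.0560 (running +2.0560)
  i=2: 0.7610·2.1284 − -0.5898·1.7299 = +2.6401 (running +4.6960)
  i=3: -0.5898·1.1759 − -3.3418·2.1284 = +6.4190 (running +11.1150)
  i=4: -3.3418·-0.6968 − -4.2494·1.1759 = +7.3256 (running +18.4406)
  i=5: -4.2494·-2.3382 − -2.2426·-0.6968 = +8.3729 (running +26.8135)
  i=6: -2.2426·-3.0060 − -0.0377·-2.3382 = +6.6531 (running +33.4666)
  i=7: -0.0377·-2.2958 − 0.7660·-3.0060 = +2.3893 (running +35.8559)
  i=8: 0.7660·1.2646 − 1.7448·-2.2958 = +4.9745 (running +40.8304)
Area = |Σ|/2 = |40.8304|/2 = 20.4152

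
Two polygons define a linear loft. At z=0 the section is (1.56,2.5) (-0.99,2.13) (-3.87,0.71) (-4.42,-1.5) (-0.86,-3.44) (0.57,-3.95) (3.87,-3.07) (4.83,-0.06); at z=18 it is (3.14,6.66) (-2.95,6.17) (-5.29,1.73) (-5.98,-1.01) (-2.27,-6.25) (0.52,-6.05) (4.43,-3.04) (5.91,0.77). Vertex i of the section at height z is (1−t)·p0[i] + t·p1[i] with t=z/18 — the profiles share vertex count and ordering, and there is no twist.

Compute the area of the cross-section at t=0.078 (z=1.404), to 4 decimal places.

Area at t=0.078: 45.0860

Cross-section at t=0.078: each vertex is (1-t)·p0[i] + t·p1[i].
  v1: (1-0.078)·(1.56,2.5) + 0.078·(3.14,6.66) = (1.6832,2.8245)
  v2: (1-0.078)·(-0.99,2.13) + 0.078·(-2.95,6.17) = (-1.1429,2.4451)
  v3: (1-0.078)·(-3.87,0.71) + 0.078·(-5.29,1.73) = (-3.9808,0.7896)
  v4: (1-0.078)·(-4.42,-1.5) + 0.078·(-5.98,-1.01) = (-4.5417,-1.4618)
  v5: (1-0.078)·(-0.86,-3.44) + 0.078·(-2.27,-6.25) = (-0.9700,-3.6592)
  v6: (1-0.078)·(0.57,-3.95) + 0.078·(0.52,-6.05) = (0.5661,-4.1138)
  v7: (1-0.078)·(3.87,-3.07) + 0.078·(4.43,-3.04) = (3.9137,-3.0677)
  v8: (1-0.078)·(4.83,-0.06) + 0.078·(5.91,0.77) = (4.9142,0.0047)
Shoelace sum Σ(x_i·y_{i+1} − x_{i+1}·y_i):
  i=1: 1.6832·2.4451 − -1.1429·2.8245 = +7.3438 (running +7.3438)
  i=2: -1.1429·0.7896 − -3.9808·2.4451 = +8.8311 (running +16.1748)
  i=3: -3.9808·-1.4618 − -4.5417·0.7896 = +9.4049 (running +25.5798)
  i=4: -4.5417·-3.6592 − -0.9700·-1.4618 = +15.2009 (running +40.7807)
  i=5: -0.9700·-4.1138 − 0.5661·-3.6592 = +6.0618 (running +46.8424)
  i=6: 0.5661·-3.0677 − 3.9137·-4.1138 = +14.3635 (running +61.2059)
  i=7: 3.9137·0.0047 − 4.9142·-3.0677 = +15.0938 (running +76.2997)
  i=8: 4.9142·2.8245 − 1.6832·0.0047 = +13.8722 (running +90.1719)
Area = |Σ|/2 = |90.1719|/2 = 45.0860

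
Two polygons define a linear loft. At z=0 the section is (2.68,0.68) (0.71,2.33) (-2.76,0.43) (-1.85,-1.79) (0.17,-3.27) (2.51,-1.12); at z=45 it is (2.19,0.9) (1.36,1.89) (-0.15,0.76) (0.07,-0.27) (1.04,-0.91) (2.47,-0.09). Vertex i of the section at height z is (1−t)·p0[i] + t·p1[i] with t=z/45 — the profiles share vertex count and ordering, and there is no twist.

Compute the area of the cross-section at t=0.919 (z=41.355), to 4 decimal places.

Area at t=0.919: 5.2994

Cross-section at t=0.919: each vertex is (1-t)·p0[i] + t·p1[i].
  v1: (1-0.919)·(2.68,0.68) + 0.919·(2.19,0.9) = (2.2297,0.8822)
  v2: (1-0.919)·(0.71,2.33) + 0.919·(1.36,1.89) = (1.3074,1.9256)
  v3: (1-0.919)·(-2.76,0.43) + 0.919·(-0.15,0.76) = (-0.3614,0.7333)
  v4: (1-0.919)·(-1.85,-1.79) + 0.919·(0.07,-0.27) = (-0.0855,-0.3931)
  v5: (1-0.919)·(0.17,-3.27) + 0.919·(1.04,-0.91) = (0.9695,-1.1012)
  v6: (1-0.919)·(2.51,-1.12) + 0.919·(2.47,-0.09) = (2.4732,-0.1734)
Shoelace sum Σ(x_i·y_{i+1} − x_{i+1}·y_i):
  i=1: 2.2297·1.9256 − 1.3074·0.8822 = +3.1403 (running +3.1403)
  i=2: 1.3074·0.7333 − -0.3614·1.9256 = +1.6546 (running +4.7948)
  i=3: -0.3614·-0.3931 − -0.0855·0.7333 = +0.2048 (running +4.9996)
  i=4: -0.0855·-1.1012 − 0.9695·-0.3931 = +0.4753 (running +5.4749)
  i=5: 0.9695·-0.1734 − 2.4732·-1.1012 = +2.5553 (running +8.0302)
  i=6: 2.4732·0.8822 − 2.2297·-0.1734 = +2.5685 (running +10.5988)
Area = |Σ|/2 = |10.5988|/2 = 5.2994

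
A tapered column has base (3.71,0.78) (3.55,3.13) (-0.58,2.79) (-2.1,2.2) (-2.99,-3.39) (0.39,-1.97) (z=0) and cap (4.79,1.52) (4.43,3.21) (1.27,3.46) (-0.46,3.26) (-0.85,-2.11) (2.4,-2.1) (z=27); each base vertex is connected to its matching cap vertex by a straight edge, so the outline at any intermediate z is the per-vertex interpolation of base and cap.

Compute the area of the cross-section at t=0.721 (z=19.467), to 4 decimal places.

Cross-section at t=0.721: each vertex is (1-t)·p0[i] + t·p1[i].
  v1: (1-0.721)·(3.71,0.78) + 0.721·(4.79,1.52) = (4.4887,1.3135)
  v2: (1-0.721)·(3.55,3.13) + 0.721·(4.43,3.21) = (4.1845,3.1877)
  v3: (1-0.721)·(-0.58,2.79) + 0.721·(1.27,3.46) = (0.7539,3.2731)
  v4: (1-0.721)·(-2.1,2.2) + 0.721·(-0.46,3.26) = (-0.9176,2.9643)
  v5: (1-0.721)·(-2.99,-3.39) + 0.721·(-0.85,-2.11) = (-1.4471,-2.4671)
  v6: (1-0.721)·(0.39,-1.97) + 0.721·(2.4,-2.1) = (1.8392,-2.0637)
Shoelace sum Σ(x_i·y_{i+1} − x_{i+1}·y_i):
  i=1: 4.4887·3.1877 − 4.1845·1.3135 = +8.8120 (running +8.8120)
  i=2: 4.1845·3.2731 − 0.7539·3.1877 = +11.2931 (running +20.1051)
  i=3: 0.7539·2.9643 − -0.9176·3.2731 = +5.2378 (running +25.3429)
  i=4: -0.9176·-2.4671 − -1.4471·2.9643 = +6.5532 (running +31.8961)
  i=5: -1.4471·-2.0637 − 1.8392·-2.4671 = +7.5239 (running +39.4200)
  i=6: 1.8392·1.3135 − 4.4887·-2.0637 = +11.6793 (running +51.0993)
Area = |Σ|/2 = |51.0993|/2 = 25.5496

Area at t=0.721: 25.5496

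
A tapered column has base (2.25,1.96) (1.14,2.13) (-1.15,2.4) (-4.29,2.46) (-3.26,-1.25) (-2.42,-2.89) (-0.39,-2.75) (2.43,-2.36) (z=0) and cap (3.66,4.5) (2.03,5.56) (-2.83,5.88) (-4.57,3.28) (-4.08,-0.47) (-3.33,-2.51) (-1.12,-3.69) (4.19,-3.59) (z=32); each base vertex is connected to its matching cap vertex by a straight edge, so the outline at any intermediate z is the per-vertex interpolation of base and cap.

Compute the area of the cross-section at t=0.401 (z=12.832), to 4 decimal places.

Cross-section at t=0.401: each vertex is (1-t)·p0[i] + t·p1[i].
  v1: (1-0.401)·(2.25,1.96) + 0.401·(3.66,4.5) = (2.8154,2.9785)
  v2: (1-0.401)·(1.14,2.13) + 0.401·(2.03,5.56) = (1.4969,3.5054)
  v3: (1-0.401)·(-1.15,2.4) + 0.401·(-2.83,5.88) = (-1.8237,3.7955)
  v4: (1-0.401)·(-4.29,2.46) + 0.401·(-4.57,3.28) = (-4.4023,2.7888)
  v5: (1-0.401)·(-3.26,-1.25) + 0.401·(-4.08,-0.47) = (-3.5888,-0.9372)
  v6: (1-0.401)·(-2.42,-2.89) + 0.401·(-3.33,-2.51) = (-2.7849,-2.7376)
  v7: (1-0.401)·(-0.39,-2.75) + 0.401·(-1.12,-3.69) = (-0.6827,-3.1269)
  v8: (1-0.401)·(2.43,-2.36) + 0.401·(4.19,-3.59) = (3.1358,-2.8532)
Shoelace sum Σ(x_i·y_{i+1} − x_{i+1}·y_i):
  i=1: 2.8154·3.5054 − 1.4969·2.9785 = +5.4107 (running +5.4107)
  i=2: 1.4969·3.7955 − -1.8237·3.5054 = +12.0742 (running +17.4849)
  i=3: -1.8237·2.7888 − -4.4023·3.7955 = +11.6229 (running +29.1077)
  i=4: -4.4023·-0.9372 − -3.5888·2.7888 = +14.1345 (running +43.2422)
  i=5: -3.5888·-2.7376 − -2.7849·-0.9372 = +7.2148 (running +50.4570)
  i=6: -2.7849·-3.1269 − -0.6827·-2.7376 = +6.8392 (running +57.2961)
  i=7: -0.6827·-2.8532 − 3.1358·-3.1269 = +11.7533 (running +69.0495)
  i=8: 3.1358·2.9785 − 2.8154·-2.8532 = +17.3730 (running +86.4225)
Area = |Σ|/2 = |86.4225|/2 = 43.2112

Area at t=0.401: 43.2112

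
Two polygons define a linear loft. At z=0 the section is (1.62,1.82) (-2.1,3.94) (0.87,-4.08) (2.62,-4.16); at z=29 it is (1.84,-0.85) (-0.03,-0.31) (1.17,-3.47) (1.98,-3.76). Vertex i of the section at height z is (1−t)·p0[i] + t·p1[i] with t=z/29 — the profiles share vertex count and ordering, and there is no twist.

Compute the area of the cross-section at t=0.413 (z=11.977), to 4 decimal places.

Area at t=0.413: 10.3986

Cross-section at t=0.413: each vertex is (1-t)·p0[i] + t·p1[i].
  v1: (1-0.413)·(1.62,1.82) + 0.413·(1.84,-0.85) = (1.7109,0.7173)
  v2: (1-0.413)·(-2.1,3.94) + 0.413·(-0.03,-0.31) = (-1.2451,2.1847)
  v3: (1-0.413)·(0.87,-4.08) + 0.413·(1.17,-3.47) = (0.9939,-3.8281)
  v4: (1-0.413)·(2.62,-4.16) + 0.413·(1.98,-3.76) = (2.3557,-3.9948)
Shoelace sum Σ(x_i·y_{i+1} − x_{i+1}·y_i):
  i=1: 1.7109·2.1847 − -1.2451·0.7173 = +4.6309 (running +4.6309)
  i=2: -1.2451·-3.8281 − 0.9939·2.1847 = +2.5949 (running +7.2258)
  i=3: 0.9939·-3.9948 − 2.3557·-3.8281 = +5.0473 (running +12.2730)
  i=4: 2.3557·0.7173 − 1.7109·-3.9948 = +8.5242 (running +20.7973)
Area = |Σ|/2 = |20.7973|/2 = 10.3986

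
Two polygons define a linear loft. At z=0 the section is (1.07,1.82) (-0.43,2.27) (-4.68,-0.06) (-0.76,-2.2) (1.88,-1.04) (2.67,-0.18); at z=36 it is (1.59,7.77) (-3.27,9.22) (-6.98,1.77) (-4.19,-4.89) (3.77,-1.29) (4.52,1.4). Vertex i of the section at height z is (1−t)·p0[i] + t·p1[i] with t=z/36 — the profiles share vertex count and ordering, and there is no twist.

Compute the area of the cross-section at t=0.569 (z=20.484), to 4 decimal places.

Area at t=0.569: 59.2889

Cross-section at t=0.569: each vertex is (1-t)·p0[i] + t·p1[i].
  v1: (1-0.569)·(1.07,1.82) + 0.569·(1.59,7.77) = (1.3659,5.2055)
  v2: (1-0.569)·(-0.43,2.27) + 0.569·(-3.27,9.22) = (-2.0460,6.2245)
  v3: (1-0.569)·(-4.68,-0.06) + 0.569·(-6.98,1.77) = (-5.9887,0.9813)
  v4: (1-0.569)·(-0.76,-2.2) + 0.569·(-4.19,-4.89) = (-2.7117,-3.7306)
  v5: (1-0.569)·(1.88,-1.04) + 0.569·(3.77,-1.29) = (2.9554,-1.1823)
  v6: (1-0.569)·(2.67,-0.18) + 0.569·(4.52,1.4) = (3.7226,0.7190)
Shoelace sum Σ(x_i·y_{i+1} − x_{i+1}·y_i):
  i=1: 1.3659·6.2245 − -2.0460·5.2055 = +19.1523 (running +19.1523)
  i=2: -2.0460·0.9813 − -5.9887·6.2245 = +35.2693 (running +54.4217)
  i=3: -5.9887·-3.7306 − -2.7117·0.9813 = +25.0024 (running +79.4240)
  i=4: -2.7117·-1.1823 − 2.9554·-3.7306 = +14.2314 (running +93.6554)
  i=5: 2.9554·0.7190 − 3.7226·-1.1823 = +6.5261 (running +100.1815)
  i=6: 3.7226·5.2055 − 1.3659·0.7190 = +18.3963 (running +118.5778)
Area = |Σ|/2 = |118.5778|/2 = 59.2889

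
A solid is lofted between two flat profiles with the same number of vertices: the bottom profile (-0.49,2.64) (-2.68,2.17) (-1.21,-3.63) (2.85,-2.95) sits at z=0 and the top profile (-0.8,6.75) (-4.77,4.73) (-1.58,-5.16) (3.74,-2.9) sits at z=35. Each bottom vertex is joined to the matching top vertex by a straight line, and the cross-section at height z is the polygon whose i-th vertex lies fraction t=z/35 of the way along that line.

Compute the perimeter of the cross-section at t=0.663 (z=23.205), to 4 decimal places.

Perimeter at t=0.663: 27.0391

Cross-section at t=0.663: each vertex is (1-t)·p0[i] + t·p1[i].
  v1: (1-0.663)·(-0.49,2.64) + 0.663·(-0.8,6.75) = (-0.6955,5.3649)
  v2: (1-0.663)·(-2.68,2.17) + 0.663·(-4.77,4.73) = (-4.0657,3.8673)
  v3: (1-0.663)·(-1.21,-3.63) + 0.663·(-1.58,-5.16) = (-1.4553,-4.6444)
  v4: (1-0.663)·(2.85,-2.95) + 0.663·(3.74,-2.9) = (3.4401,-2.9169)
Perimeter = Σ |v_{i+1} − v_i|:
  edge 1→2: √(-3.3701² + -1.4976²) = 3.6879 (running 3.6879)
  edge 2→3: √(2.6104² + -8.5117²) = 8.9029 (running 12.5909)
  edge 3→4: √(4.8954² + 1.7275²) = 5.1913 (running 17.7821)
  edge 4→1: √(-4.1356² + 8.2818²) = 9.2569 (running 27.0391)
Perimeter = 27.0391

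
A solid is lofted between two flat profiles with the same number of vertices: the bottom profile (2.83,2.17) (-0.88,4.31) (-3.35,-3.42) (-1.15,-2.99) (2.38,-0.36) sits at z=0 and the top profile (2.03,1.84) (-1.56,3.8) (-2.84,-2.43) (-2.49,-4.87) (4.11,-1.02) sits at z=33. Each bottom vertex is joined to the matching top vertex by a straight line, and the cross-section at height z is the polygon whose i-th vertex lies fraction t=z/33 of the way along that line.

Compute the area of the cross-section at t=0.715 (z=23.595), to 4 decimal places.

Area at t=0.715: 30.2801

Cross-section at t=0.715: each vertex is (1-t)·p0[i] + t·p1[i].
  v1: (1-0.715)·(2.83,2.17) + 0.715·(2.03,1.84) = (2.2580,1.9341)
  v2: (1-0.715)·(-0.88,4.31) + 0.715·(-1.56,3.8) = (-1.3662,3.9453)
  v3: (1-0.715)·(-3.35,-3.42) + 0.715·(-2.84,-2.43) = (-2.9853,-2.7122)
  v4: (1-0.715)·(-1.15,-2.99) + 0.715·(-2.49,-4.87) = (-2.1081,-4.3342)
  v5: (1-0.715)·(2.38,-0.36) + 0.715·(4.11,-1.02) = (3.6170,-0.8319)
Shoelace sum Σ(x_i·y_{i+1} − x_{i+1}·y_i):
  i=1: 2.2580·3.9453 − -1.3662·1.9341 = +11.5509 (running +11.5509)
  i=2: -1.3662·-2.7122 − -2.9853·3.9453 = +15.4836 (running +27.0345)
  i=3: -2.9853·-4.3342 − -2.1081·-2.7122 = +7.2216 (running +34.2561)
  i=4: -2.1081·-0.8319 − 3.6170·-4.3342 = +17.4303 (running +51.6864)
  i=5: 3.6170·1.9341 − 2.2580·-0.8319 = +8.8738 (running +60.5602)
Area = |Σ|/2 = |60.5602|/2 = 30.2801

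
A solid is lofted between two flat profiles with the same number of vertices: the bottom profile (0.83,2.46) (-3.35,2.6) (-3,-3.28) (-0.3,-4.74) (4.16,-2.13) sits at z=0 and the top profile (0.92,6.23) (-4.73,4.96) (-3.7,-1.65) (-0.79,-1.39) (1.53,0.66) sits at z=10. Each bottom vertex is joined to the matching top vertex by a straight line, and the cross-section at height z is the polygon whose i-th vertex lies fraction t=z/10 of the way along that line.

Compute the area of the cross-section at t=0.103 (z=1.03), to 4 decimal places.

Area at t=0.103: 37.3540

Cross-section at t=0.103: each vertex is (1-t)·p0[i] + t·p1[i].
  v1: (1-0.103)·(0.83,2.46) + 0.103·(0.92,6.23) = (0.8393,2.8483)
  v2: (1-0.103)·(-3.35,2.6) + 0.103·(-4.73,4.96) = (-3.4921,2.8431)
  v3: (1-0.103)·(-3,-3.28) + 0.103·(-3.7,-1.65) = (-3.0721,-3.1121)
  v4: (1-0.103)·(-0.3,-4.74) + 0.103·(-0.79,-1.39) = (-0.3505,-4.3949)
  v5: (1-0.103)·(4.16,-2.13) + 0.103·(1.53,0.66) = (3.8891,-1.8426)
Shoelace sum Σ(x_i·y_{i+1} − x_{i+1}·y_i):
  i=1: 0.8393·2.8431 − -3.4921·2.8483 = +12.3328 (running +12.3328)
  i=2: -3.4921·-3.1121 − -3.0721·2.8431 = +19.6021 (running +31.9350)
  i=3: -3.0721·-4.3949 − -0.3505·-3.1121 = +12.4110 (running +44.3460)
  i=4: -0.3505·-1.8426 − 3.8891·-4.3949 = +17.7382 (running +62.0842)
  i=5: 3.8891·2.8483 − 0.8393·-1.8426 = +12.6239 (running +74.7081)
Area = |Σ|/2 = |74.7081|/2 = 37.3540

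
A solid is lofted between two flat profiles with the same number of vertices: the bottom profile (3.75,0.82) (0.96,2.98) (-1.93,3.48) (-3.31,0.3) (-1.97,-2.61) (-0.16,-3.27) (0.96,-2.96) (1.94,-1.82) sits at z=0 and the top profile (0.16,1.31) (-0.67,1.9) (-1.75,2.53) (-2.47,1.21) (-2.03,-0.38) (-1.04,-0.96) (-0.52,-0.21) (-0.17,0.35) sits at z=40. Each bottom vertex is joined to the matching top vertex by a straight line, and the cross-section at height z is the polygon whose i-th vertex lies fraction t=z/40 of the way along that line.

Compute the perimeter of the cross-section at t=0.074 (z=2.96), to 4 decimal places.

Cross-section at t=0.074: each vertex is (1-t)·p0[i] + t·p1[i].
  v1: (1-0.074)·(3.75,0.82) + 0.074·(0.16,1.31) = (3.4843,0.8563)
  v2: (1-0.074)·(0.96,2.98) + 0.074·(-0.67,1.9) = (0.8394,2.9001)
  v3: (1-0.074)·(-1.93,3.48) + 0.074·(-1.75,2.53) = (-1.9167,3.4097)
  v4: (1-0.074)·(-3.31,0.3) + 0.074·(-2.47,1.21) = (-3.2478,0.3673)
  v5: (1-0.074)·(-1.97,-2.61) + 0.074·(-2.03,-0.38) = (-1.9744,-2.4450)
  v6: (1-0.074)·(-0.16,-3.27) + 0.074·(-1.04,-0.96) = (-0.2251,-3.0991)
  v7: (1-0.074)·(0.96,-2.96) + 0.074·(-0.52,-0.21) = (0.8505,-2.7565)
  v8: (1-0.074)·(1.94,-1.82) + 0.074·(-0.17,0.35) = (1.7839,-1.6594)
Perimeter = Σ |v_{i+1} − v_i|:
  edge 1→2: √(-2.6450² + 2.0438²) = 3.3426 (running 3.3426)
  edge 2→3: √(-2.7561² + 0.5096²) = 2.8028 (running 6.1454)
  edge 3→4: √(-1.3312² + -3.0424²) = 3.3208 (running 9.4662)
  edge 4→5: √(1.2734² + -2.8123²) = 3.0872 (running 12.5534)
  edge 5→6: √(1.7493² + -0.6541²) = 1.8676 (running 14.4210)
  edge 6→7: √(1.0756² + 0.3426²) = 1.1288 (running 15.5498)
  edge 7→8: √(0.9334² + 1.0971²) = 1.4404 (running 16.9902)
  edge 8→1: √(1.7005² + 2.5157²) = 3.0365 (running 20.0267)
Perimeter = 20.0267

Perimeter at t=0.074: 20.0267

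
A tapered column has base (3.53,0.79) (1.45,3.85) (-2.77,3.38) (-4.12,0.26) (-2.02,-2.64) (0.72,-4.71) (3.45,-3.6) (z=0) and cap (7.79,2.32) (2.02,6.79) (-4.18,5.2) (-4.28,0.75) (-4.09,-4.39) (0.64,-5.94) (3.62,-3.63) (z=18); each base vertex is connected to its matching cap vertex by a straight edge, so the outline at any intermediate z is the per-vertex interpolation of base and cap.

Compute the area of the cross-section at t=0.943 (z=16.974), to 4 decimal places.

Area at t=0.943: 101.5981

Cross-section at t=0.943: each vertex is (1-t)·p0[i] + t·p1[i].
  v1: (1-0.943)·(3.53,0.79) + 0.943·(7.79,2.32) = (7.5472,2.2328)
  v2: (1-0.943)·(1.45,3.85) + 0.943·(2.02,6.79) = (1.9875,6.6224)
  v3: (1-0.943)·(-2.77,3.38) + 0.943·(-4.18,5.2) = (-4.0996,5.0963)
  v4: (1-0.943)·(-4.12,0.26) + 0.943·(-4.28,0.75) = (-4.2709,0.7221)
  v5: (1-0.943)·(-2.02,-2.64) + 0.943·(-4.09,-4.39) = (-3.9720,-4.2902)
  v6: (1-0.943)·(0.72,-4.71) + 0.943·(0.64,-5.94) = (0.6446,-5.8699)
  v7: (1-0.943)·(3.45,-3.6) + 0.943·(3.62,-3.63) = (3.6103,-3.6283)
Shoelace sum Σ(x_i·y_{i+1} − x_{i+1}·y_i):
  i=1: 7.5472·6.6224 − 1.9875·2.2328 = +45.5429 (running +45.5429)
  i=2: 1.9875·5.0963 − -4.0996·6.6224 = +37.2783 (running +82.8212)
  i=3: -4.0996·0.7221 − -4.2709·5.0963 = +18.8053 (running +101.6265)
  i=4: -4.2709·-4.2902 − -3.9720·0.7221 = +21.1912 (running +122.8177)
  i=5: -3.9720·-5.8699 − 0.6446·-4.2902 = +26.0806 (running +148.8983)
  i=6: 0.6446·-3.6283 − 3.6103·-5.8699 = +18.8535 (running +167.7518)
  i=7: 3.6103·2.2328 − 7.5472·-3.6283 = +35.4444 (running +203.1962)
Area = |Σ|/2 = |203.1962|/2 = 101.5981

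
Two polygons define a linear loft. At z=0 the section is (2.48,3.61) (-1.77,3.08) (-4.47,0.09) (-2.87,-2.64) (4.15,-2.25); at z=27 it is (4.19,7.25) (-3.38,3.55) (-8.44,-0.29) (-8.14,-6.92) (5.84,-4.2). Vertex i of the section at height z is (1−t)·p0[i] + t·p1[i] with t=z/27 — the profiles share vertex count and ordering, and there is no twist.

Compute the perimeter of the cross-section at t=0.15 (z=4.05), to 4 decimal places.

Cross-section at t=0.15: each vertex is (1-t)·p0[i] + t·p1[i].
  v1: (1-0.15)·(2.48,3.61) + 0.15·(4.19,7.25) = (2.7365,4.1560)
  v2: (1-0.15)·(-1.77,3.08) + 0.15·(-3.38,3.55) = (-2.0115,3.1505)
  v3: (1-0.15)·(-4.47,0.09) + 0.15·(-8.44,-0.29) = (-5.0655,0.0330)
  v4: (1-0.15)·(-2.87,-2.64) + 0.15·(-8.14,-6.92) = (-3.6605,-3.2820)
  v5: (1-0.15)·(4.15,-2.25) + 0.15·(5.84,-4.2) = (4.4035,-2.5425)
Perimeter = Σ |v_{i+1} − v_i|:
  edge 1→2: √(-4.7480² + -1.0055²) = 4.8533 (running 4.8533)
  edge 2→3: √(-3.0540² + -3.1175²) = 4.3641 (running 9.2174)
  edge 3→4: √(1.4050² + -3.3150²) = 3.6005 (running 12.8179)
  edge 4→5: √(8.0640² + 0.7395²) = 8.0978 (running 20.9157)
  edge 5→1: √(-1.6670² + 6.6985²) = 6.9028 (running 27.8185)
Perimeter = 27.8185

Perimeter at t=0.15: 27.8185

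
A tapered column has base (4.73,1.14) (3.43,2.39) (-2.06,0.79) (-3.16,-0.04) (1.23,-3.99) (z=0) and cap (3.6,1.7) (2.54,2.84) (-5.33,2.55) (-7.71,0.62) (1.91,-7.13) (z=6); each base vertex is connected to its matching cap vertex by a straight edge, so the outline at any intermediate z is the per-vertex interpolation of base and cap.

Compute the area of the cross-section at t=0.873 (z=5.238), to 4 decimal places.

Area at t=0.873: 57.5510

Cross-section at t=0.873: each vertex is (1-t)·p0[i] + t·p1[i].
  v1: (1-0.873)·(4.73,1.14) + 0.873·(3.6,1.7) = (3.7435,1.6289)
  v2: (1-0.873)·(3.43,2.39) + 0.873·(2.54,2.84) = (2.6530,2.7828)
  v3: (1-0.873)·(-2.06,0.79) + 0.873·(-5.33,2.55) = (-4.9147,2.3265)
  v4: (1-0.873)·(-3.16,-0.04) + 0.873·(-7.71,0.62) = (-7.1322,0.5362)
  v5: (1-0.873)·(1.23,-3.99) + 0.873·(1.91,-7.13) = (1.8236,-6.7312)
Shoelace sum Σ(x_i·y_{i+1} − x_{i+1}·y_i):
  i=1: 3.7435·2.7828 − 2.6530·1.6289 = +6.0962 (running +6.0962)
  i=2: 2.6530·2.3265 − -4.9147·2.7828 = +19.8491 (running +25.9453)
  i=3: -4.9147·0.5362 − -7.1322·2.3265 = +13.9576 (running +39.9029)
  i=4: -7.1322·-6.7312 − 1.8236·0.5362 = +47.0303 (running +86.9332)
  i=5: 1.8236·1.6289 − 3.7435·-6.7312 = +28.1689 (running +115.1021)
Area = |Σ|/2 = |115.1021|/2 = 57.5510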